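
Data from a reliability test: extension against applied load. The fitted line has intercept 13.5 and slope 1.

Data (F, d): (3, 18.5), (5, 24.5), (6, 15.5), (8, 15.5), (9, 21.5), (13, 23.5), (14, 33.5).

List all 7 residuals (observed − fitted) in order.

2, 6, -4, -6, -1, -3, 6

F=3: d̂ = 13.5 + 3 = 16.5; r = 18.5 − 16.5 = 2
F=5: d̂ = 13.5 + 5 = 18.5; r = 24.5 − 18.5 = 6
F=6: d̂ = 13.5 + 6 = 19.5; r = 15.5 − 19.5 = -4
F=8: d̂ = 13.5 + 8 = 21.5; r = 15.5 − 21.5 = -6
F=9: d̂ = 13.5 + 9 = 22.5; r = 21.5 − 22.5 = -1
F=13: d̂ = 13.5 + 13 = 26.5; r = 23.5 − 26.5 = -3
F=14: d̂ = 13.5 + 14 = 27.5; r = 33.5 − 27.5 = 6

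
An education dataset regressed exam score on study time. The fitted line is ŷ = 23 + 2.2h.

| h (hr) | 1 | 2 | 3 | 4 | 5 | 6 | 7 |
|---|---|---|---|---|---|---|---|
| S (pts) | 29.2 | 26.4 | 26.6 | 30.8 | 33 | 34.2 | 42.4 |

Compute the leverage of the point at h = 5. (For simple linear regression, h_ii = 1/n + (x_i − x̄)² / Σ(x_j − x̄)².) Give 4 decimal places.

h̄ = (1 + 2 + 3 + 4 + 5 + 6 + 7)/7 = 4
Σ(h − h̄)² = 9 + 4 + 1 + 0 + 1 + 4 + 9 = 28
h = 1/7 + (1)²/28 = 0.142857 + 0.0357143 = 0.1786

h = 0.1786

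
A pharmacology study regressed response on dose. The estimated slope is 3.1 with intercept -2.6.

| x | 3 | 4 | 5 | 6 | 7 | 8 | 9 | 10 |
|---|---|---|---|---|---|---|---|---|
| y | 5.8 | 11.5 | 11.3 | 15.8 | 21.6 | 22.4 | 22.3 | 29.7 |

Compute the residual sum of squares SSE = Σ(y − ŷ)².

x=3: ŷ = -2.6 + 3.1·3 = 6.7; e = 5.8 − 6.7 = -0.9
x=4: ŷ = -2.6 + 3.1·4 = 9.8; e = 11.5 − 9.8 = 1.7
x=5: ŷ = -2.6 + 3.1·5 = 12.9; e = 11.3 − 12.9 = -1.6
x=6: ŷ = -2.6 + 3.1·6 = 16; e = 15.8 − 16 = -0.2
x=7: ŷ = -2.6 + 3.1·7 = 19.1; e = 21.6 − 19.1 = 2.5
x=8: ŷ = -2.6 + 3.1·8 = 22.2; e = 22.4 − 22.2 = 0.2
x=9: ŷ = -2.6 + 3.1·9 = 25.3; e = 22.3 − 25.3 = -3
x=10: ŷ = -2.6 + 3.1·10 = 28.4; e = 29.7 − 28.4 = 1.3
SSE = 0.81 + 2.89 + 2.56 + 0.04 + 6.25 + 0.04 + 9 + 1.69 = 23.28

SSE = 23.28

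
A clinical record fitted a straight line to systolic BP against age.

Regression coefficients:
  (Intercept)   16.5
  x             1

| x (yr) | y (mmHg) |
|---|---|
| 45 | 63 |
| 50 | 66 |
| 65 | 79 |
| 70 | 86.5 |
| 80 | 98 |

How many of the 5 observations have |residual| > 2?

x=45: ŷ = 16.5 + 45 = 61.5; r = 63 − 61.5 = 1.5
x=50: ŷ = 16.5 + 50 = 66.5; r = 66 − 66.5 = -0.5
x=65: ŷ = 16.5 + 65 = 81.5; r = 79 − 81.5 = -2.5
x=70: ŷ = 16.5 + 70 = 86.5; r = 86.5 − 86.5 = 0
x=80: ŷ = 16.5 + 80 = 96.5; r = 98 − 96.5 = 1.5
|r| > 2: x=65 (|r|=2.5) → 1

1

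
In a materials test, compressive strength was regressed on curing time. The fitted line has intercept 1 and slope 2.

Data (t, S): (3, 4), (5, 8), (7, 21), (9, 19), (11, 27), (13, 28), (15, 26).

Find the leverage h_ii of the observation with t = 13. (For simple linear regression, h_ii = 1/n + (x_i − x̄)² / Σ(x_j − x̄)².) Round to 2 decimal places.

h = 0.29

t̄ = (3 + 5 + 7 + 9 + 11 + 13 + 15)/7 = 9
Σ(t − t̄)² = 36 + 16 + 4 + 0 + 4 + 16 + 36 = 112
h = 1/7 + (4)²/112 = 0.142857 + 0.142857 = 0.29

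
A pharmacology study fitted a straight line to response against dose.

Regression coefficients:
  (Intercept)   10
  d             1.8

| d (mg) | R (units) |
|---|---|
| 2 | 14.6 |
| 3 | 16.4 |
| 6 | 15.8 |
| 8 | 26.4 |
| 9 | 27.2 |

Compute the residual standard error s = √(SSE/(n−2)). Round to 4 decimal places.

d=2: ŷ = 10 + 1.8·2 = 13.6; e = 14.6 − 13.6 = 1
d=3: ŷ = 10 + 1.8·3 = 15.4; e = 16.4 − 15.4 = 1
d=6: ŷ = 10 + 1.8·6 = 20.8; e = 15.8 − 20.8 = -5
d=8: ŷ = 10 + 1.8·8 = 24.4; e = 26.4 − 24.4 = 2
d=9: ŷ = 10 + 1.8·9 = 26.2; e = 27.2 − 26.2 = 1
SSE = 1 + 1 + 25 + 4 + 1 = 32
s = √(32/3) = √10.6667 ≈ 3.2660

s = 3.2660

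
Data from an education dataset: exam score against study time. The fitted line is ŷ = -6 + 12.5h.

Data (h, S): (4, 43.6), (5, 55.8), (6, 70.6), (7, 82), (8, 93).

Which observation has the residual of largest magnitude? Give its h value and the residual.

h = 6, r = 1.6

h=4: ŷ = -6 + 12.5·4 = 44; r = 43.6 − 44 = -0.4
h=5: ŷ = -6 + 12.5·5 = 56.5; r = 55.8 − 56.5 = -0.7
h=6: ŷ = -6 + 12.5·6 = 69; r = 70.6 − 69 = 1.6
h=7: ŷ = -6 + 12.5·7 = 81.5; r = 82 − 81.5 = 0.5
h=8: ŷ = -6 + 12.5·8 = 94; r = 93 − 94 = -1
Largest |r| is 1.6 at h = 6, residual 1.6.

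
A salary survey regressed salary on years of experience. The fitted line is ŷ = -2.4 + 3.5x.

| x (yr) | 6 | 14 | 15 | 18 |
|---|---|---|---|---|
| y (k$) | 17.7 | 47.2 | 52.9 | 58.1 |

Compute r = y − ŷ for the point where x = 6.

ŷ = -2.4 + 3.5·6 = 18.6
r = 17.7 − 18.6 = -0.9

r = -0.9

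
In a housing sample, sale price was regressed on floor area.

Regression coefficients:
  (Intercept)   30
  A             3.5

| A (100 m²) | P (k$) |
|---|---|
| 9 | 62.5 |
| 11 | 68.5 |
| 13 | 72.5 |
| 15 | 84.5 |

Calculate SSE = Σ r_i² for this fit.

SSE = 14

A=9: ŷ = 30 + 3.5·9 = 61.5; r = 62.5 − 61.5 = 1
A=11: ŷ = 30 + 3.5·11 = 68.5; r = 68.5 − 68.5 = 0
A=13: ŷ = 30 + 3.5·13 = 75.5; r = 72.5 − 75.5 = -3
A=15: ŷ = 30 + 3.5·15 = 82.5; r = 84.5 − 82.5 = 2
SSE = 1 + 0 + 9 + 4 = 14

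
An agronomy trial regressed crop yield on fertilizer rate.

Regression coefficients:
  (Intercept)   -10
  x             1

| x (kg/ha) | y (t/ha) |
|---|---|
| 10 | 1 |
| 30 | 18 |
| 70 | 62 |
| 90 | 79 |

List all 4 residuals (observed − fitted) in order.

x=10: ŷ = -10 + 10 = 0; r = 1 − 0 = 1
x=30: ŷ = -10 + 30 = 20; r = 18 − 20 = -2
x=70: ŷ = -10 + 70 = 60; r = 62 − 60 = 2
x=90: ŷ = -10 + 90 = 80; r = 79 − 80 = -1

1, -2, 2, -1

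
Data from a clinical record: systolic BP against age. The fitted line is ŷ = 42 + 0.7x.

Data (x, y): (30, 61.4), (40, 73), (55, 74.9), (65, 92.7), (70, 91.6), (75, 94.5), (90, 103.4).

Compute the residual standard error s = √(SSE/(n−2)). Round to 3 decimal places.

s = 3.818

x=30: ŷ = 42 + 0.7·30 = 63; r = 61.4 − 63 = -1.6
x=40: ŷ = 42 + 0.7·40 = 70; r = 73 − 70 = 3
x=55: ŷ = 42 + 0.7·55 = 80.5; r = 74.9 − 80.5 = -5.6
x=65: ŷ = 42 + 0.7·65 = 87.5; r = 92.7 − 87.5 = 5.2
x=70: ŷ = 42 + 0.7·70 = 91; r = 91.6 − 91 = 0.6
x=75: ŷ = 42 + 0.7·75 = 94.5; r = 94.5 − 94.5 = 0
x=90: ŷ = 42 + 0.7·90 = 105; r = 103.4 − 105 = -1.6
SSE = 2.56 + 9 + 31.36 + 27.04 + 0.36 + 0 + 2.56 = 72.88
s = √(72.88/5) = √14.576 ≈ 3.818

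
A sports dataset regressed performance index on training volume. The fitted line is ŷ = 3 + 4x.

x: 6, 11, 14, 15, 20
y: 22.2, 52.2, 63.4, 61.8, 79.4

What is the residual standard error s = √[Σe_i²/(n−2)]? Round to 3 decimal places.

s = 5.286

x=6: ŷ = 3 + 4·6 = 27; e = 22.2 − 27 = -4.8
x=11: ŷ = 3 + 4·11 = 47; e = 52.2 − 47 = 5.2
x=14: ŷ = 3 + 4·14 = 59; e = 63.4 − 59 = 4.4
x=15: ŷ = 3 + 4·15 = 63; e = 61.8 − 63 = -1.2
x=20: ŷ = 3 + 4·20 = 83; e = 79.4 − 83 = -3.6
SSE = 23.04 + 27.04 + 19.36 + 1.44 + 12.96 = 83.84
s = √(83.84/3) = √27.9467 ≈ 5.286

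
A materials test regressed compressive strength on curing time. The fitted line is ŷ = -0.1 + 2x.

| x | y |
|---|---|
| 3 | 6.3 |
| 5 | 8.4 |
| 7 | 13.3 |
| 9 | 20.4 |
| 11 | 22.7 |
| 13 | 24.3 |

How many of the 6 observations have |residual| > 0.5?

5

x=3: ŷ = -0.1 + 2·3 = 5.9; r = 6.3 − 5.9 = 0.4
x=5: ŷ = -0.1 + 2·5 = 9.9; r = 8.4 − 9.9 = -1.5
x=7: ŷ = -0.1 + 2·7 = 13.9; r = 13.3 − 13.9 = -0.6
x=9: ŷ = -0.1 + 2·9 = 17.9; r = 20.4 − 17.9 = 2.5
x=11: ŷ = -0.1 + 2·11 = 21.9; r = 22.7 − 21.9 = 0.8
x=13: ŷ = -0.1 + 2·13 = 25.9; r = 24.3 − 25.9 = -1.6
|r| > 0.5: x=5 (|r|=1.5), x=7 (|r|=0.6), x=9 (|r|=2.5), x=11 (|r|=0.8), x=13 (|r|=1.6) → 5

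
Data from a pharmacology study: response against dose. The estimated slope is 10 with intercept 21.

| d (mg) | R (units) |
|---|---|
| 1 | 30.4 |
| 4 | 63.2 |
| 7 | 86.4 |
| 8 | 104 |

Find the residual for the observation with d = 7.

e = -4.6

ŷ = 21 + 10·7 = 91
e = 86.4 − 91 = -4.6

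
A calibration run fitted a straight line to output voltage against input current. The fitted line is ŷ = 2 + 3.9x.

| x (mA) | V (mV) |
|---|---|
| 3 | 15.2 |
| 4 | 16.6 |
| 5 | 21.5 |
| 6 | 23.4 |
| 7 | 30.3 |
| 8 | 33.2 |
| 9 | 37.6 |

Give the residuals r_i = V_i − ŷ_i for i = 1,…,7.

1.5, -1, 0, -2, 1, 0, 0.5

x=3: ŷ = 2 + 3.9·3 = 13.7; r = 15.2 − 13.7 = 1.5
x=4: ŷ = 2 + 3.9·4 = 17.6; r = 16.6 − 17.6 = -1
x=5: ŷ = 2 + 3.9·5 = 21.5; r = 21.5 − 21.5 = 0
x=6: ŷ = 2 + 3.9·6 = 25.4; r = 23.4 − 25.4 = -2
x=7: ŷ = 2 + 3.9·7 = 29.3; r = 30.3 − 29.3 = 1
x=8: ŷ = 2 + 3.9·8 = 33.2; r = 33.2 − 33.2 = 0
x=9: ŷ = 2 + 3.9·9 = 37.1; r = 37.6 − 37.1 = 0.5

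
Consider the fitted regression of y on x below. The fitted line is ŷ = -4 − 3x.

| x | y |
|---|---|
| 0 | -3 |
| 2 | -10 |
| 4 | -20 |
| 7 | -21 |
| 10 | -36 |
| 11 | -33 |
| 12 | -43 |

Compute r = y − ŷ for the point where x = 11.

r = 4

ŷ = -4 − 3·11 = -37
r = -33 − (-37) = 4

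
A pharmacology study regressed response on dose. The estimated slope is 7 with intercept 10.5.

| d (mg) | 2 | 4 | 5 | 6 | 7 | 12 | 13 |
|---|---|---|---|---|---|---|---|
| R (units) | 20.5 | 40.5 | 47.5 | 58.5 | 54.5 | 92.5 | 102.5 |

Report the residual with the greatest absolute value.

e = 6

d=2: ŷ = 10.5 + 7·2 = 24.5; e = 20.5 − 24.5 = -4
d=4: ŷ = 10.5 + 7·4 = 38.5; e = 40.5 − 38.5 = 2
d=5: ŷ = 10.5 + 7·5 = 45.5; e = 47.5 − 45.5 = 2
d=6: ŷ = 10.5 + 7·6 = 52.5; e = 58.5 − 52.5 = 6
d=7: ŷ = 10.5 + 7·7 = 59.5; e = 54.5 − 59.5 = -5
d=12: ŷ = 10.5 + 7·12 = 94.5; e = 92.5 − 94.5 = -2
d=13: ŷ = 10.5 + 7·13 = 101.5; e = 102.5 − 101.5 = 1
Largest |e| is 6 at d = 6, residual 6.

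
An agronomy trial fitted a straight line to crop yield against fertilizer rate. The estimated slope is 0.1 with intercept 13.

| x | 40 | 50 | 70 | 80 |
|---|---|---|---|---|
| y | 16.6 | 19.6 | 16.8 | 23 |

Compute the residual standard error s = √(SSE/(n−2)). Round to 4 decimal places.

x=40: ŷ = 13 + 0.1·40 = 17; r = 16.6 − 17 = -0.4
x=50: ŷ = 13 + 0.1·50 = 18; r = 19.6 − 18 = 1.6
x=70: ŷ = 13 + 0.1·70 = 20; r = 16.8 − 20 = -3.2
x=80: ŷ = 13 + 0.1·80 = 21; r = 23 − 21 = 2
SSE = 0.16 + 2.56 + 10.24 + 4 = 16.96
s = √(16.96/2) = √8.48 ≈ 2.9120

s = 2.9120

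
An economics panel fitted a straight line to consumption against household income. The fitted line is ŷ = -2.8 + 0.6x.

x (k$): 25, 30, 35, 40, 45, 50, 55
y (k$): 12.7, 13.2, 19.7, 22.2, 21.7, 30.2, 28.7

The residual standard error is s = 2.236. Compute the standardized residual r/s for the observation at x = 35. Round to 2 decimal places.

ŷ = -2.8 + 0.6·35 = 18.2
r = 19.7 − 18.2 = 1.5
r/s = 1.5 / 2.236 = 0.67

0.67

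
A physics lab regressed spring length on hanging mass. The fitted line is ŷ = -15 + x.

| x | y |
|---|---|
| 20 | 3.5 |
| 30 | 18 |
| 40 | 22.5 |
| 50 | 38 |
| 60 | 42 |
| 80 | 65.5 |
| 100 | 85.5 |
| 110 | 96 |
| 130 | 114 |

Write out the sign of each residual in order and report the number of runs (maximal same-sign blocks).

7 runs

x=20: ŷ = -15 + 20 = 5; e = 3.5 − 5 = -1.5
x=30: ŷ = -15 + 30 = 15; e = 18 − 15 = 3
x=40: ŷ = -15 + 40 = 25; e = 22.5 − 25 = -2.5
x=50: ŷ = -15 + 50 = 35; e = 38 − 35 = 3
x=60: ŷ = -15 + 60 = 45; e = 42 − 45 = -3
x=80: ŷ = -15 + 80 = 65; e = 65.5 − 65 = 0.5
x=100: ŷ = -15 + 100 = 85; e = 85.5 − 85 = 0.5
x=110: ŷ = -15 + 110 = 95; e = 96 − 95 = 1
x=130: ŷ = -15 + 130 = 115; e = 114 − 115 = -1
Signs: − + − + − + + + −
Runs: −×1, +×1, −×1, +×1, −×1, +×3, −×1 → 7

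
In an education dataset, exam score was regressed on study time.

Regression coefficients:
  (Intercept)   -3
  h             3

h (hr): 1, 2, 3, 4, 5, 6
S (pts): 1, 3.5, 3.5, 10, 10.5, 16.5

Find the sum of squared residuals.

h=1: ŷ = -3 + 3·1 = 0; r = 1 − 0 = 1
h=2: ŷ = -3 + 3·2 = 3; r = 3.5 − 3 = 0.5
h=3: ŷ = -3 + 3·3 = 6; r = 3.5 − 6 = -2.5
h=4: ŷ = -3 + 3·4 = 9; r = 10 − 9 = 1
h=5: ŷ = -3 + 3·5 = 12; r = 10.5 − 12 = -1.5
h=6: ŷ = -3 + 3·6 = 15; r = 16.5 − 15 = 1.5
SSE = 1 + 0.25 + 6.25 + 1 + 2.25 + 2.25 = 13

SSE = 13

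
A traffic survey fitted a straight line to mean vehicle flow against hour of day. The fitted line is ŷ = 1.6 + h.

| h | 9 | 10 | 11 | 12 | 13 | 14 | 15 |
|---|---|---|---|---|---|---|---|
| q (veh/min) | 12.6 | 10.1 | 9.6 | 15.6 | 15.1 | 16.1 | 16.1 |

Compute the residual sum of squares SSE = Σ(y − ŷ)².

SSE = 20

h=9: ŷ = 1.6 + 9 = 10.6; r = 12.6 − 10.6 = 2
h=10: ŷ = 1.6 + 10 = 11.6; r = 10.1 − 11.6 = -1.5
h=11: ŷ = 1.6 + 11 = 12.6; r = 9.6 − 12.6 = -3
h=12: ŷ = 1.6 + 12 = 13.6; r = 15.6 − 13.6 = 2
h=13: ŷ = 1.6 + 13 = 14.6; r = 15.1 − 14.6 = 0.5
h=14: ŷ = 1.6 + 14 = 15.6; r = 16.1 − 15.6 = 0.5
h=15: ŷ = 1.6 + 15 = 16.6; r = 16.1 − 16.6 = -0.5
SSE = 4 + 2.25 + 9 + 4 + 0.25 + 0.25 + 0.25 = 20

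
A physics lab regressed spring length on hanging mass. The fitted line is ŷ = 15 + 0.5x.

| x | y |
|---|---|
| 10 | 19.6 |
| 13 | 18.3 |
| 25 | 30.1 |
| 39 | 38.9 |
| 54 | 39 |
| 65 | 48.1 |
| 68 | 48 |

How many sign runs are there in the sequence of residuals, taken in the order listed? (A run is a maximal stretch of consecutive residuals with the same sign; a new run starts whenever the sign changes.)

x=10: ŷ = 15 + 0.5·10 = 20; e = 19.6 − 20 = -0.4
x=13: ŷ = 15 + 0.5·13 = 21.5; e = 18.3 − 21.5 = -3.2
x=25: ŷ = 15 + 0.5·25 = 27.5; e = 30.1 − 27.5 = 2.6
x=39: ŷ = 15 + 0.5·39 = 34.5; e = 38.9 − 34.5 = 4.4
x=54: ŷ = 15 + 0.5·54 = 42; e = 39 − 42 = -3
x=65: ŷ = 15 + 0.5·65 = 47.5; e = 48.1 − 47.5 = 0.6
x=68: ŷ = 15 + 0.5·68 = 49; e = 48 − 49 = -1
Signs: − − + + − + −
Runs: −×2, +×2, −×1, +×1, −×1 → 5

5 runs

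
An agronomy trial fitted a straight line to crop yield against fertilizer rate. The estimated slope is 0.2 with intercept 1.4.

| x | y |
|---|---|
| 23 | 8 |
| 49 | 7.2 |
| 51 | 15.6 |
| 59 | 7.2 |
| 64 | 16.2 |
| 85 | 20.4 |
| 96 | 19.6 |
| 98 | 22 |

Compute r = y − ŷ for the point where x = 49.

ŷ = 1.4 + 0.2·49 = 11.2
r = 7.2 − 11.2 = -4

r = -4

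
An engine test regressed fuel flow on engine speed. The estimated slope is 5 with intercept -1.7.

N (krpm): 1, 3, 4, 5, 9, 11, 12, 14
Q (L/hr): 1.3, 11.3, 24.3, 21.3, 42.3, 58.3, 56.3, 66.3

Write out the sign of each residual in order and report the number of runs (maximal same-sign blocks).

5 runs

N=1: ŷ = -1.7 + 5·1 = 3.3; e = 1.3 − 3.3 = -2
N=3: ŷ = -1.7 + 5·3 = 13.3; e = 11.3 − 13.3 = -2
N=4: ŷ = -1.7 + 5·4 = 18.3; e = 24.3 − 18.3 = 6
N=5: ŷ = -1.7 + 5·5 = 23.3; e = 21.3 − 23.3 = -2
N=9: ŷ = -1.7 + 5·9 = 43.3; e = 42.3 − 43.3 = -1
N=11: ŷ = -1.7 + 5·11 = 53.3; e = 58.3 − 53.3 = 5
N=12: ŷ = -1.7 + 5·12 = 58.3; e = 56.3 − 58.3 = -2
N=14: ŷ = -1.7 + 5·14 = 68.3; e = 66.3 − 68.3 = -2
Signs: − − + − − + − −
Runs: −×2, +×1, −×2, +×1, −×2 → 5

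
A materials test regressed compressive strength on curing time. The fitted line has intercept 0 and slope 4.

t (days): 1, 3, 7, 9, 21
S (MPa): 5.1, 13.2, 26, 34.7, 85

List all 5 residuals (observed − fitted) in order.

1.1, 1.2, -2, -1.3, 1

t=1: ŷ = 4·1 = 4; e = 5.1 − 4 = 1.1
t=3: ŷ = 4·3 = 12; e = 13.2 − 12 = 1.2
t=7: ŷ = 4·7 = 28; e = 26 − 28 = -2
t=9: ŷ = 4·9 = 36; e = 34.7 − 36 = -1.3
t=21: ŷ = 4·21 = 84; e = 85 − 84 = 1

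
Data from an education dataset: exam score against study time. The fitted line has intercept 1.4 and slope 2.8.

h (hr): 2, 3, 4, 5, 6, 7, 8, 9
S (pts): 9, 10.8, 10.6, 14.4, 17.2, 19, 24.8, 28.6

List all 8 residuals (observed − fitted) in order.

2, 1, -2, -1, -1, -2, 1, 2

h=2: Ŝ = 1.4 + 2.8·2 = 7; e = 9 − 7 = 2
h=3: Ŝ = 1.4 + 2.8·3 = 9.8; e = 10.8 − 9.8 = 1
h=4: Ŝ = 1.4 + 2.8·4 = 12.6; e = 10.6 − 12.6 = -2
h=5: Ŝ = 1.4 + 2.8·5 = 15.4; e = 14.4 − 15.4 = -1
h=6: Ŝ = 1.4 + 2.8·6 = 18.2; e = 17.2 − 18.2 = -1
h=7: Ŝ = 1.4 + 2.8·7 = 21; e = 19 − 21 = -2
h=8: Ŝ = 1.4 + 2.8·8 = 23.8; e = 24.8 − 23.8 = 1
h=9: Ŝ = 1.4 + 2.8·9 = 26.6; e = 28.6 − 26.6 = 2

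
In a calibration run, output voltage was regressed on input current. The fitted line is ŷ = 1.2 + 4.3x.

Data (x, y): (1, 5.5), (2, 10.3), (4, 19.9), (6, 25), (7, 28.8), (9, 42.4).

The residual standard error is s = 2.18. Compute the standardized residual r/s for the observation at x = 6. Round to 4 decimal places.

ŷ = 1.2 + 4.3·6 = 27
r = 25 − 27 = -2
r/s = -2 / 2.18 = -0.9174

-0.9174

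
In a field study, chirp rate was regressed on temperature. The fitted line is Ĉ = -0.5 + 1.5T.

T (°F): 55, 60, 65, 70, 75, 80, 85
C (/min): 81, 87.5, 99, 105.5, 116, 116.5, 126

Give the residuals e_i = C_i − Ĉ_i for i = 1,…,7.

T=55: Ĉ = -0.5 + 1.5·55 = 82; e = 81 − 82 = -1
T=60: Ĉ = -0.5 + 1.5·60 = 89.5; e = 87.5 − 89.5 = -2
T=65: Ĉ = -0.5 + 1.5·65 = 97; e = 99 − 97 = 2
T=70: Ĉ = -0.5 + 1.5·70 = 104.5; e = 105.5 − 104.5 = 1
T=75: Ĉ = -0.5 + 1.5·75 = 112; e = 116 − 112 = 4
T=80: Ĉ = -0.5 + 1.5·80 = 119.5; e = 116.5 − 119.5 = -3
T=85: Ĉ = -0.5 + 1.5·85 = 127; e = 126 − 127 = -1

-1, -2, 2, 1, 4, -3, -1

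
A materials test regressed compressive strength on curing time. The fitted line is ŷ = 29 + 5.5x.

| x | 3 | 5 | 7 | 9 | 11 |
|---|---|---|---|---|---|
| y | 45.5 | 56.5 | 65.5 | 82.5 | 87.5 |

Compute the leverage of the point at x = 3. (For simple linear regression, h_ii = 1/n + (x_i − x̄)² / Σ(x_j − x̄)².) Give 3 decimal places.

x̄ = (3 + 5 + 7 + 9 + 11)/5 = 7
Σ(x − x̄)² = 16 + 4 + 0 + 4 + 16 = 40
h = 1/5 + (-4)²/40 = 0.2 + 0.4 = 0.600

h = 0.600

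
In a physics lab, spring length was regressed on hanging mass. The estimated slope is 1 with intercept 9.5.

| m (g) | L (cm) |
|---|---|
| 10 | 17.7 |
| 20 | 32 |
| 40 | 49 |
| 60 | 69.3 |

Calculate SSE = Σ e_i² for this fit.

m=10: L̂ = 9.5 + 10 = 19.5; e = 17.7 − 19.5 = -1.8
m=20: L̂ = 9.5 + 20 = 29.5; e = 32 − 29.5 = 2.5
m=40: L̂ = 9.5 + 40 = 49.5; e = 49 − 49.5 = -0.5
m=60: L̂ = 9.5 + 60 = 69.5; e = 69.3 − 69.5 = -0.2
SSE = 3.24 + 6.25 + 0.25 + 0.04 = 9.78

SSE = 9.78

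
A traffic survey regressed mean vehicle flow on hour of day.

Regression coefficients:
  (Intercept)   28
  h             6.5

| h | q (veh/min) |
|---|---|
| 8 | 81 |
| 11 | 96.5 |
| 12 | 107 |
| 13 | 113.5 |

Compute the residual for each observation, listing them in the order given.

h=8: q̂ = 28 + 6.5·8 = 80; r = 81 − 80 = 1
h=11: q̂ = 28 + 6.5·11 = 99.5; r = 96.5 − 99.5 = -3
h=12: q̂ = 28 + 6.5·12 = 106; r = 107 − 106 = 1
h=13: q̂ = 28 + 6.5·13 = 112.5; r = 113.5 − 112.5 = 1

1, -3, 1, 1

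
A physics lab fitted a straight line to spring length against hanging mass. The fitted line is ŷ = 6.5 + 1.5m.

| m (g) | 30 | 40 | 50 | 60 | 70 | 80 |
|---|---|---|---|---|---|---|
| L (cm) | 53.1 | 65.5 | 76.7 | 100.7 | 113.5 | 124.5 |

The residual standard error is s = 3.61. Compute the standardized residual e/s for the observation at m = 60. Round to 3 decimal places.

ŷ = 6.5 + 1.5·60 = 96.5
e = 100.7 − 96.5 = 4.2
e/s = 4.2 / 3.61 = 1.163

1.163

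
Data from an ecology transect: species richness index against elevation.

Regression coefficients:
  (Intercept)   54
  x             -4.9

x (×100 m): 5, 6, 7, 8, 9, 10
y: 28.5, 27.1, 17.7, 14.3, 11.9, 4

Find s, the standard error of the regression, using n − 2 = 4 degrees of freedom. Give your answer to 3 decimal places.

s = 2.031

x=5: ŷ = 54 − 4.9·5 = 29.5; r = 28.5 − 29.5 = -1
x=6: ŷ = 54 − 4.9·6 = 24.6; r = 27.1 − 24.6 = 2.5
x=7: ŷ = 54 − 4.9·7 = 19.7; r = 17.7 − 19.7 = -2
x=8: ŷ = 54 − 4.9·8 = 14.8; r = 14.3 − 14.8 = -0.5
x=9: ŷ = 54 − 4.9·9 = 9.9; r = 11.9 − 9.9 = 2
x=10: ŷ = 54 − 4.9·10 = 5; r = 4 − 5 = -1
SSE = 1 + 6.25 + 4 + 0.25 + 4 + 1 = 16.5
s = √(16.5/4) = √4.125 ≈ 2.031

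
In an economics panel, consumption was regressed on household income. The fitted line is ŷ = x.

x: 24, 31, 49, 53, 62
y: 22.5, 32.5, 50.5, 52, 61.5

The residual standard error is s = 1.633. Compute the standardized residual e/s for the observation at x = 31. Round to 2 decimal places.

0.92

ŷ = 31 = 31
e = 32.5 − 31 = 1.5
e/s = 1.5 / 1.633 = 0.92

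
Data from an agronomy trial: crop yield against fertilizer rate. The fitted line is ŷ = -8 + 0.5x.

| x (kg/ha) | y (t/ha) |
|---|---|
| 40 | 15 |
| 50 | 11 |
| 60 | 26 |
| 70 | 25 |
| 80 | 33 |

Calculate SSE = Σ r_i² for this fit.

SSE = 66

x=40: ŷ = -8 + 0.5·40 = 12; r = 15 − 12 = 3
x=50: ŷ = -8 + 0.5·50 = 17; r = 11 − 17 = -6
x=60: ŷ = -8 + 0.5·60 = 22; r = 26 − 22 = 4
x=70: ŷ = -8 + 0.5·70 = 27; r = 25 − 27 = -2
x=80: ŷ = -8 + 0.5·80 = 32; r = 33 − 32 = 1
SSE = 9 + 36 + 16 + 4 + 1 = 66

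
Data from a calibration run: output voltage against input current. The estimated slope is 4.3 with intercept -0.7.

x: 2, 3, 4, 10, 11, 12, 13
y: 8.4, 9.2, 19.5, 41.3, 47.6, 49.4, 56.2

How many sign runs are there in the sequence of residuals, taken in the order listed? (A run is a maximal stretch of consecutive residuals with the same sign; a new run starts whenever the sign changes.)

7 runs

x=2: ŷ = -0.7 + 4.3·2 = 7.9; r = 8.4 − 7.9 = 0.5
x=3: ŷ = -0.7 + 4.3·3 = 12.2; r = 9.2 − 12.2 = -3
x=4: ŷ = -0.7 + 4.3·4 = 16.5; r = 19.5 − 16.5 = 3
x=10: ŷ = -0.7 + 4.3·10 = 42.3; r = 41.3 − 42.3 = -1
x=11: ŷ = -0.7 + 4.3·11 = 46.6; r = 47.6 − 46.6 = 1
x=12: ŷ = -0.7 + 4.3·12 = 50.9; r = 49.4 − 50.9 = -1.5
x=13: ŷ = -0.7 + 4.3·13 = 55.2; r = 56.2 − 55.2 = 1
Signs: + − + − + − +
Runs: +×1, −×1, +×1, −×1, +×1, −×1, +×1 → 7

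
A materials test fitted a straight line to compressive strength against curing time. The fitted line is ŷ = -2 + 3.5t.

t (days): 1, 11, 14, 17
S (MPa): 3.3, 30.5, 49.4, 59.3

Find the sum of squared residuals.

SSE = 48.24

t=1: ŷ = -2 + 3.5·1 = 1.5; e = 3.3 − 1.5 = 1.8
t=11: ŷ = -2 + 3.5·11 = 36.5; e = 30.5 − 36.5 = -6
t=14: ŷ = -2 + 3.5·14 = 47; e = 49.4 − 47 = 2.4
t=17: ŷ = -2 + 3.5·17 = 57.5; e = 59.3 − 57.5 = 1.8
SSE = 3.24 + 36 + 5.76 + 3.24 = 48.24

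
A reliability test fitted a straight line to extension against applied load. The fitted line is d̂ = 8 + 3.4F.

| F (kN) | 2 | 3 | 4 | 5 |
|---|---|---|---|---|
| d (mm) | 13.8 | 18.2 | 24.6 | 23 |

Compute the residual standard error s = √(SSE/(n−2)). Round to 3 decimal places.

F=2: d̂ = 8 + 3.4·2 = 14.8; e = 13.8 − 14.8 = -1
F=3: d̂ = 8 + 3.4·3 = 18.2; e = 18.2 − 18.2 = 0
F=4: d̂ = 8 + 3.4·4 = 21.6; e = 24.6 − 21.6 = 3
F=5: d̂ = 8 + 3.4·5 = 25; e = 23 − 25 = -2
SSE = 1 + 0 + 9 + 4 = 14
s = √(14/2) = √7 ≈ 2.646

s = 2.646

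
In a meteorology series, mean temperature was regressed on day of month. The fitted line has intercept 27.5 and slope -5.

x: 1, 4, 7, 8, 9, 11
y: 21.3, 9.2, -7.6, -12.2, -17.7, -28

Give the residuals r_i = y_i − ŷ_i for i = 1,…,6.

-1.2, 1.7, -0.1, 0.3, -0.2, -0.5

x=1: ŷ = 27.5 − 5·1 = 22.5; r = 21.3 − 22.5 = -1.2
x=4: ŷ = 27.5 − 5·4 = 7.5; r = 9.2 − 7.5 = 1.7
x=7: ŷ = 27.5 − 5·7 = -7.5; r = -7.6 − (-7.5) = -0.1
x=8: ŷ = 27.5 − 5·8 = -12.5; r = -12.2 − (-12.5) = 0.3
x=9: ŷ = 27.5 − 5·9 = -17.5; r = -17.7 − (-17.5) = -0.2
x=11: ŷ = 27.5 − 5·11 = -27.5; r = -28 − (-27.5) = -0.5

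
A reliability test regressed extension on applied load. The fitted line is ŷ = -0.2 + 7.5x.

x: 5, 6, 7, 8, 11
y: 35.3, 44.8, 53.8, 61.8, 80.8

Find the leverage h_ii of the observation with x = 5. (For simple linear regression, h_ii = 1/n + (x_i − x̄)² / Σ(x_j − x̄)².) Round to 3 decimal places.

h = 0.472

x̄ = (5 + 6 + 7 + 8 + 11)/5 = 7.4
Σ(x − x̄)² = 5.76 + 1.96 + 0.16 + 0.36 + 12.96 = 21.2
h = 1/5 + (-2.4)²/21.2 = 0.2 + 0.271698 = 0.472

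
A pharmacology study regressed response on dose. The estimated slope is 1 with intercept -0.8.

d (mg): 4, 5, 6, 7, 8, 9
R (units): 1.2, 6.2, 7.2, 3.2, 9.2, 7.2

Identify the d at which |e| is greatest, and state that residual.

d = 7, e = -3

d=4: R̂ = -0.8 + 4 = 3.2; e = 1.2 − 3.2 = -2
d=5: R̂ = -0.8 + 5 = 4.2; e = 6.2 − 4.2 = 2
d=6: R̂ = -0.8 + 6 = 5.2; e = 7.2 − 5.2 = 2
d=7: R̂ = -0.8 + 7 = 6.2; e = 3.2 − 6.2 = -3
d=8: R̂ = -0.8 + 8 = 7.2; e = 9.2 − 7.2 = 2
d=9: R̂ = -0.8 + 9 = 8.2; e = 7.2 − 8.2 = -1
Largest |e| is 3 at d = 7, residual -3.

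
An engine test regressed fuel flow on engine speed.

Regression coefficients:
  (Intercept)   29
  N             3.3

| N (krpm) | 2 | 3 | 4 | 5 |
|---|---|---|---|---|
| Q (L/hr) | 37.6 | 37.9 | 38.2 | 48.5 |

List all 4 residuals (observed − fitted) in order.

2, -1, -4, 3

N=2: Q̂ = 29 + 3.3·2 = 35.6; r = 37.6 − 35.6 = 2
N=3: Q̂ = 29 + 3.3·3 = 38.9; r = 37.9 − 38.9 = -1
N=4: Q̂ = 29 + 3.3·4 = 42.2; r = 38.2 − 42.2 = -4
N=5: Q̂ = 29 + 3.3·5 = 45.5; r = 48.5 − 45.5 = 3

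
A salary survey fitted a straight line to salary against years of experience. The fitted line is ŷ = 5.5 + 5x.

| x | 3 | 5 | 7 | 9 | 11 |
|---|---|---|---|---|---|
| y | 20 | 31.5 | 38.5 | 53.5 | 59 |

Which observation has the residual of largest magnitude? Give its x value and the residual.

x=3: ŷ = 5.5 + 5·3 = 20.5; r = 20 − 20.5 = -0.5
x=5: ŷ = 5.5 + 5·5 = 30.5; r = 31.5 − 30.5 = 1
x=7: ŷ = 5.5 + 5·7 = 40.5; r = 38.5 − 40.5 = -2
x=9: ŷ = 5.5 + 5·9 = 50.5; r = 53.5 − 50.5 = 3
x=11: ŷ = 5.5 + 5·11 = 60.5; r = 59 − 60.5 = -1.5
Largest |r| is 3 at x = 9, residual 3.

x = 9, r = 3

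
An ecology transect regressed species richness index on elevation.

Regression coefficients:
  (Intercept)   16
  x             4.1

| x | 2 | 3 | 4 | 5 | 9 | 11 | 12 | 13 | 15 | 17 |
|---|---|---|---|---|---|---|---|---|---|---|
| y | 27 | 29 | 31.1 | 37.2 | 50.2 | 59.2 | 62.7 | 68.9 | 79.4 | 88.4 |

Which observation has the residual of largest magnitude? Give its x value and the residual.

x = 2, r = 2.8

x=2: ŷ = 16 + 4.1·2 = 24.2; r = 27 − 24.2 = 2.8
x=3: ŷ = 16 + 4.1·3 = 28.3; r = 29 − 28.3 = 0.7
x=4: ŷ = 16 + 4.1·4 = 32.4; r = 31.1 − 32.4 = -1.3
x=5: ŷ = 16 + 4.1·5 = 36.5; r = 37.2 − 36.5 = 0.7
x=9: ŷ = 16 + 4.1·9 = 52.9; r = 50.2 − 52.9 = -2.7
x=11: ŷ = 16 + 4.1·11 = 61.1; r = 59.2 − 61.1 = -1.9
x=12: ŷ = 16 + 4.1·12 = 65.2; r = 62.7 − 65.2 = -2.5
x=13: ŷ = 16 + 4.1·13 = 69.3; r = 68.9 − 69.3 = -0.4
x=15: ŷ = 16 + 4.1·15 = 77.5; r = 79.4 − 77.5 = 1.9
x=17: ŷ = 16 + 4.1·17 = 85.7; r = 88.4 − 85.7 = 2.7
Largest |r| is 2.8 at x = 2, residual 2.8.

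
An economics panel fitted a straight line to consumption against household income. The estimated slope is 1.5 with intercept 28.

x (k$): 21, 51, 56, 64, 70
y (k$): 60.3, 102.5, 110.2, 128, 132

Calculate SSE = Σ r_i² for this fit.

SSE = 24.88

x=21: ŷ = 28 + 1.5·21 = 59.5; r = 60.3 − 59.5 = 0.8
x=51: ŷ = 28 + 1.5·51 = 104.5; r = 102.5 − 104.5 = -2
x=56: ŷ = 28 + 1.5·56 = 112; r = 110.2 − 112 = -1.8
x=64: ŷ = 28 + 1.5·64 = 124; r = 128 − 124 = 4
x=70: ŷ = 28 + 1.5·70 = 133; r = 132 − 133 = -1
SSE = 0.64 + 4 + 3.24 + 16 + 1 = 24.88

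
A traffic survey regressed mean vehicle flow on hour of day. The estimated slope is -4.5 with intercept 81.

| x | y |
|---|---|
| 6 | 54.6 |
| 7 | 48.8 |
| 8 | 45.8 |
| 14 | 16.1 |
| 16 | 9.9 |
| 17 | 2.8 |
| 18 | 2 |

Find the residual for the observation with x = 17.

e = -1.7

ŷ = 81 − 4.5·17 = 4.5
e = 2.8 − 4.5 = -1.7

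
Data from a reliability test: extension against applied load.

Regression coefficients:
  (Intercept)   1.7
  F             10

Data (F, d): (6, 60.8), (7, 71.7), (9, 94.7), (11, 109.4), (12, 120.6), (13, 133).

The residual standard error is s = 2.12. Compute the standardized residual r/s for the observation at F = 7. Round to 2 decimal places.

d̂ = 1.7 + 10·7 = 71.7
r = 71.7 − 71.7 = 0
r/s = 0 / 2.12 = 0.00

0.00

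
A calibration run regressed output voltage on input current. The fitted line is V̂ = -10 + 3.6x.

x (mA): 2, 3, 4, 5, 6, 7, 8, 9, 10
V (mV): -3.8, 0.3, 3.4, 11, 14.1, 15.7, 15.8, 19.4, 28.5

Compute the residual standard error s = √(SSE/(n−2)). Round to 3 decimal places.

x=2: V̂ = -10 + 3.6·2 = -2.8; r = -3.8 − (-2.8) = -1
x=3: V̂ = -10 + 3.6·3 = 0.8; r = 0.3 − 0.8 = -0.5
x=4: V̂ = -10 + 3.6·4 = 4.4; r = 3.4 − 4.4 = -1
x=5: V̂ = -10 + 3.6·5 = 8; r = 11 − 8 = 3
x=6: V̂ = -10 + 3.6·6 = 11.6; r = 14.1 − 11.6 = 2.5
x=7: V̂ = -10 + 3.6·7 = 15.2; r = 15.7 − 15.2 = 0.5
x=8: V̂ = -10 + 3.6·8 = 18.8; r = 15.8 − 18.8 = -3
x=9: V̂ = -10 + 3.6·9 = 22.4; r = 19.4 − 22.4 = -3
x=10: V̂ = -10 + 3.6·10 = 26; r = 28.5 − 26 = 2.5
SSE = 1 + 0.25 + 1 + 9 + 6.25 + 0.25 + 9 + 9 + 6.25 = 42
s = √(42/7) = √6 ≈ 2.449

s = 2.449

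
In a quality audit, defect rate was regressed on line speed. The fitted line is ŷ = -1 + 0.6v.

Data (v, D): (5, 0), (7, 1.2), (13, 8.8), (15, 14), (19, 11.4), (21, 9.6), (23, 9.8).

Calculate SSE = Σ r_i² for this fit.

v=5: ŷ = -1 + 0.6·5 = 2; r = 0 − 2 = -2
v=7: ŷ = -1 + 0.6·7 = 3.2; r = 1.2 − 3.2 = -2
v=13: ŷ = -1 + 0.6·13 = 6.8; r = 8.8 − 6.8 = 2
v=15: ŷ = -1 + 0.6·15 = 8; r = 14 − 8 = 6
v=19: ŷ = -1 + 0.6·19 = 10.4; r = 11.4 − 10.4 = 1
v=21: ŷ = -1 + 0.6·21 = 11.6; r = 9.6 − 11.6 = -2
v=23: ŷ = -1 + 0.6·23 = 12.8; r = 9.8 − 12.8 = -3
SSE = 4 + 4 + 4 + 36 + 1 + 4 + 9 = 62

SSE = 62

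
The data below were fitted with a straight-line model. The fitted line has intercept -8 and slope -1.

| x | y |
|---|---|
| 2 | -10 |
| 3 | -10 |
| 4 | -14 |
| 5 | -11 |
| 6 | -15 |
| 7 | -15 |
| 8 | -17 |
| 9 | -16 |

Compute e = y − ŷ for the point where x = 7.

ŷ = -8 − 7 = -15
e = -15 − (-15) = 0

e = 0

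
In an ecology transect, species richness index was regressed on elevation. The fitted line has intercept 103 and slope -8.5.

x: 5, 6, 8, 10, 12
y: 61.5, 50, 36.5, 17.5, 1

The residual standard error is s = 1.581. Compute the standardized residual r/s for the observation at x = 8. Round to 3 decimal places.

ŷ = 103 − 8.5·8 = 35
r = 36.5 − 35 = 1.5
r/s = 1.5 / 1.581 = 0.949

0.949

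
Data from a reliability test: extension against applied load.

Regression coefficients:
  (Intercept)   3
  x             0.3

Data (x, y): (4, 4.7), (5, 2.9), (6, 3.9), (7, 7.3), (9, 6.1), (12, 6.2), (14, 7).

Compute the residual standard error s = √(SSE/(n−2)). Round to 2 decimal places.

x=4: ŷ = 3 + 0.3·4 = 4.2; e = 4.7 − 4.2 = 0.5
x=5: ŷ = 3 + 0.3·5 = 4.5; e = 2.9 − 4.5 = -1.6
x=6: ŷ = 3 + 0.3·6 = 4.8; e = 3.9 − 4.8 = -0.9
x=7: ŷ = 3 + 0.3·7 = 5.1; e = 7.3 − 5.1 = 2.2
x=9: ŷ = 3 + 0.3·9 = 5.7; e = 6.1 − 5.7 = 0.4
x=12: ŷ = 3 + 0.3·12 = 6.6; e = 6.2 − 6.6 = -0.4
x=14: ŷ = 3 + 0.3·14 = 7.2; e = 7 − 7.2 = -0.2
SSE = 0.25 + 2.56 + 0.81 + 4.84 + 0.16 + 0.16 + 0.04 = 8.82
s = √(8.82/5) = √1.764 ≈ 1.33

s = 1.33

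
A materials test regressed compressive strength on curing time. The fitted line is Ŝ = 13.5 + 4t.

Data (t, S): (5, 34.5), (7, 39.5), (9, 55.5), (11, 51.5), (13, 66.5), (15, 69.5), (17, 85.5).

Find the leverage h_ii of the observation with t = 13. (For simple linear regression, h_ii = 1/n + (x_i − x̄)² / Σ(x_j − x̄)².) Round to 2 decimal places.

h = 0.18

t̄ = (5 + 7 + 9 + 11 + 13 + 15 + 17)/7 = 11
Σ(t − t̄)² = 36 + 16 + 4 + 0 + 4 + 16 + 36 = 112
h = 1/7 + (2)²/112 = 0.142857 + 0.0357143 = 0.18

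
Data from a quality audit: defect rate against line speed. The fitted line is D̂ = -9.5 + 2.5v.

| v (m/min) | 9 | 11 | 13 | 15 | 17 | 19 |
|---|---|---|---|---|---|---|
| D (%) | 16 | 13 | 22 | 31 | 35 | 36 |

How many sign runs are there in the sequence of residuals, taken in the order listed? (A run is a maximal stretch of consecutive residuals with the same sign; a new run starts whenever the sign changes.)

4 runs

v=9: D̂ = -9.5 + 2.5·9 = 13; e = 16 − 13 = 3
v=11: D̂ = -9.5 + 2.5·11 = 18; e = 13 − 18 = -5
v=13: D̂ = -9.5 + 2.5·13 = 23; e = 22 − 23 = -1
v=15: D̂ = -9.5 + 2.5·15 = 28; e = 31 − 28 = 3
v=17: D̂ = -9.5 + 2.5·17 = 33; e = 35 − 33 = 2
v=19: D̂ = -9.5 + 2.5·19 = 38; e = 36 − 38 = -2
Signs: + − − + + −
Runs: +×1, −×2, +×2, −×1 → 4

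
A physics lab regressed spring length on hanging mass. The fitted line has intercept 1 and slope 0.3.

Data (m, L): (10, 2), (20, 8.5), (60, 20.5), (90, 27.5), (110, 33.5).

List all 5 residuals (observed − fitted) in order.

m=10: ŷ = 1 + 0.3·10 = 4; e = 2 − 4 = -2
m=20: ŷ = 1 + 0.3·20 = 7; e = 8.5 − 7 = 1.5
m=60: ŷ = 1 + 0.3·60 = 19; e = 20.5 − 19 = 1.5
m=90: ŷ = 1 + 0.3·90 = 28; e = 27.5 − 28 = -0.5
m=110: ŷ = 1 + 0.3·110 = 34; e = 33.5 − 34 = -0.5

-2, 1.5, 1.5, -0.5, -0.5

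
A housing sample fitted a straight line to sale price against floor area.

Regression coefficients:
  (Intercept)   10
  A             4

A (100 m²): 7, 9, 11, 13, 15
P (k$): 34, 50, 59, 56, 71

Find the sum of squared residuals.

A=7: ŷ = 10 + 4·7 = 38; e = 34 − 38 = -4
A=9: ŷ = 10 + 4·9 = 46; e = 50 − 46 = 4
A=11: ŷ = 10 + 4·11 = 54; e = 59 − 54 = 5
A=13: ŷ = 10 + 4·13 = 62; e = 56 − 62 = -6
A=15: ŷ = 10 + 4·15 = 70; e = 71 − 70 = 1
SSE = 16 + 16 + 25 + 36 + 1 = 94

SSE = 94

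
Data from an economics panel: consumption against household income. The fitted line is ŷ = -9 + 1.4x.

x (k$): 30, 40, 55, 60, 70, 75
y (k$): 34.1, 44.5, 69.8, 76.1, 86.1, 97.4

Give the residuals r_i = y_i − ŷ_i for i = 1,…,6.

1.1, -2.5, 1.8, 1.1, -2.9, 1.4

x=30: ŷ = -9 + 1.4·30 = 33; r = 34.1 − 33 = 1.1
x=40: ŷ = -9 + 1.4·40 = 47; r = 44.5 − 47 = -2.5
x=55: ŷ = -9 + 1.4·55 = 68; r = 69.8 − 68 = 1.8
x=60: ŷ = -9 + 1.4·60 = 75; r = 76.1 − 75 = 1.1
x=70: ŷ = -9 + 1.4·70 = 89; r = 86.1 − 89 = -2.9
x=75: ŷ = -9 + 1.4·75 = 96; r = 97.4 − 96 = 1.4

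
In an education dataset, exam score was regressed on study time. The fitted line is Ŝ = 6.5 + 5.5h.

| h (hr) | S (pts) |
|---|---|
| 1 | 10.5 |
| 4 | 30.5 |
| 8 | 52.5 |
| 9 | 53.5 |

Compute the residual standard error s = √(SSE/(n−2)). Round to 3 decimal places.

s = 2.872

h=1: Ŝ = 6.5 + 5.5·1 = 12; r = 10.5 − 12 = -1.5
h=4: Ŝ = 6.5 + 5.5·4 = 28.5; r = 30.5 − 28.5 = 2
h=8: Ŝ = 6.5 + 5.5·8 = 50.5; r = 52.5 − 50.5 = 2
h=9: Ŝ = 6.5 + 5.5·9 = 56; r = 53.5 − 56 = -2.5
SSE = 2.25 + 4 + 4 + 6.25 = 16.5
s = √(16.5/2) = √8.25 ≈ 2.872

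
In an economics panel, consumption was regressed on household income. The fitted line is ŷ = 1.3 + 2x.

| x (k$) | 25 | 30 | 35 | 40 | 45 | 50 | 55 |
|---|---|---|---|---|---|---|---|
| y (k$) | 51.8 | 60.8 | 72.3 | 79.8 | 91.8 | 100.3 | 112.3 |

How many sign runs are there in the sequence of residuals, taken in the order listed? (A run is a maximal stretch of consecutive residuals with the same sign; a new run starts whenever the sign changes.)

x=25: ŷ = 1.3 + 2·25 = 51.3; r = 51.8 − 51.3 = 0.5
x=30: ŷ = 1.3 + 2·30 = 61.3; r = 60.8 − 61.3 = -0.5
x=35: ŷ = 1.3 + 2·35 = 71.3; r = 72.3 − 71.3 = 1
x=40: ŷ = 1.3 + 2·40 = 81.3; r = 79.8 − 81.3 = -1.5
x=45: ŷ = 1.3 + 2·45 = 91.3; r = 91.8 − 91.3 = 0.5
x=50: ŷ = 1.3 + 2·50 = 101.3; r = 100.3 − 101.3 = -1
x=55: ŷ = 1.3 + 2·55 = 111.3; r = 112.3 − 111.3 = 1
Signs: + − + − + − +
Runs: +×1, −×1, +×1, −×1, +×1, −×1, +×1 → 7

7 runs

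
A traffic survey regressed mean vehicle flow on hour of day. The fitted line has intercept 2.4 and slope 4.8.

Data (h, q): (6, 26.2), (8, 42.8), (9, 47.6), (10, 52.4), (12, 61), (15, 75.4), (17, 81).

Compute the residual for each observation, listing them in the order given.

h=6: q̂ = 2.4 + 4.8·6 = 31.2; e = 26.2 − 31.2 = -5
h=8: q̂ = 2.4 + 4.8·8 = 40.8; e = 42.8 − 40.8 = 2
h=9: q̂ = 2.4 + 4.8·9 = 45.6; e = 47.6 − 45.6 = 2
h=10: q̂ = 2.4 + 4.8·10 = 50.4; e = 52.4 − 50.4 = 2
h=12: q̂ = 2.4 + 4.8·12 = 60; e = 61 − 60 = 1
h=15: q̂ = 2.4 + 4.8·15 = 74.4; e = 75.4 − 74.4 = 1
h=17: q̂ = 2.4 + 4.8·17 = 84; e = 81 − 84 = -3

-5, 2, 2, 2, 1, 1, -3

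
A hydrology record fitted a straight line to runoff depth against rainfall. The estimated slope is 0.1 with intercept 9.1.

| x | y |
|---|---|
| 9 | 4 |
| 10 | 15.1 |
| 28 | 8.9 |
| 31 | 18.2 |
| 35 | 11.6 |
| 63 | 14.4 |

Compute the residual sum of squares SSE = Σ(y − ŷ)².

SSE = 108

x=9: ŷ = 9.1 + 0.1·9 = 10; r = 4 − 10 = -6
x=10: ŷ = 9.1 + 0.1·10 = 10.1; r = 15.1 − 10.1 = 5
x=28: ŷ = 9.1 + 0.1·28 = 11.9; r = 8.9 − 11.9 = -3
x=31: ŷ = 9.1 + 0.1·31 = 12.2; r = 18.2 − 12.2 = 6
x=35: ŷ = 9.1 + 0.1·35 = 12.6; r = 11.6 − 12.6 = -1
x=63: ŷ = 9.1 + 0.1·63 = 15.4; r = 14.4 − 15.4 = -1
SSE = 36 + 25 + 9 + 36 + 1 + 1 = 108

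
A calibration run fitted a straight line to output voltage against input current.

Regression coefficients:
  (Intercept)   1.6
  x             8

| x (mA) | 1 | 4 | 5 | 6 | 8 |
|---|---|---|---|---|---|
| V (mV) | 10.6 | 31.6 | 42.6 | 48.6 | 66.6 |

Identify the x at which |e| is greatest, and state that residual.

x=1: V̂ = 1.6 + 8·1 = 9.6; e = 10.6 − 9.6 = 1
x=4: V̂ = 1.6 + 8·4 = 33.6; e = 31.6 − 33.6 = -2
x=5: V̂ = 1.6 + 8·5 = 41.6; e = 42.6 − 41.6 = 1
x=6: V̂ = 1.6 + 8·6 = 49.6; e = 48.6 − 49.6 = -1
x=8: V̂ = 1.6 + 8·8 = 65.6; e = 66.6 − 65.6 = 1
Largest |e| is 2 at x = 4, residual -2.

x = 4, e = -2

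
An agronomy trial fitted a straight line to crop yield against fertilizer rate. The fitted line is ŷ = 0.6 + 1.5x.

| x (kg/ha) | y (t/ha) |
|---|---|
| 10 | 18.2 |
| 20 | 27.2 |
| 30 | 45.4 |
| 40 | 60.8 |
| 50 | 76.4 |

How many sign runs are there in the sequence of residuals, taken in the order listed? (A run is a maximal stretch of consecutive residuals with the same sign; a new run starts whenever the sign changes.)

3 runs

x=10: ŷ = 0.6 + 1.5·10 = 15.6; r = 18.2 − 15.6 = 2.6
x=20: ŷ = 0.6 + 1.5·20 = 30.6; r = 27.2 − 30.6 = -3.4
x=30: ŷ = 0.6 + 1.5·30 = 45.6; r = 45.4 − 45.6 = -0.2
x=40: ŷ = 0.6 + 1.5·40 = 60.6; r = 60.8 − 60.6 = 0.2
x=50: ŷ = 0.6 + 1.5·50 = 75.6; r = 76.4 − 75.6 = 0.8
Signs: + − − + +
Runs: +×1, −×2, +×2 → 3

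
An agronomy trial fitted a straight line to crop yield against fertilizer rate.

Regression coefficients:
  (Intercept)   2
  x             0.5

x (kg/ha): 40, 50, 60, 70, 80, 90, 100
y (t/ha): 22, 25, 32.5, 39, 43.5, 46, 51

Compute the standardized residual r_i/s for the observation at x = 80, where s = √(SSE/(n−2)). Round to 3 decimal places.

0.949

x=40: ŷ = 2 + 0.5·40 = 22; r = 22 − 22 = 0
x=50: ŷ = 2 + 0.5·50 = 27; r = 25 − 27 = -2
x=60: ŷ = 2 + 0.5·60 = 32; r = 32.5 − 32 = 0.5
x=70: ŷ = 2 + 0.5·70 = 37; r = 39 − 37 = 2
x=80: ŷ = 2 + 0.5·80 = 42; r = 43.5 − 42 = 1.5
x=90: ŷ = 2 + 0.5·90 = 47; r = 46 − 47 = -1
x=100: ŷ = 2 + 0.5·100 = 52; r = 51 − 52 = -1
SSE = 0 + 4 + 0.25 + 4 + 2.25 + 1 + 1 = 12.5
s = √(12.5/5) = 1.58114
r/s = 1.5 / 1.58114 = 0.949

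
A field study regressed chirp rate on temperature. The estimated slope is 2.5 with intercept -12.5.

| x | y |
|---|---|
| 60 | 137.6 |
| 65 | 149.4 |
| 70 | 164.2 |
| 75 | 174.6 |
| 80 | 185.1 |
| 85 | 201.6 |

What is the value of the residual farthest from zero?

r = -2.4

x=60: ŷ = -12.5 + 2.5·60 = 137.5; r = 137.6 − 137.5 = 0.1
x=65: ŷ = -12.5 + 2.5·65 = 150; r = 149.4 − 150 = -0.6
x=70: ŷ = -12.5 + 2.5·70 = 162.5; r = 164.2 − 162.5 = 1.7
x=75: ŷ = -12.5 + 2.5·75 = 175; r = 174.6 − 175 = -0.4
x=80: ŷ = -12.5 + 2.5·80 = 187.5; r = 185.1 − 187.5 = -2.4
x=85: ŷ = -12.5 + 2.5·85 = 200; r = 201.6 − 200 = 1.6
Largest |r| is 2.4 at x = 80, residual -2.4.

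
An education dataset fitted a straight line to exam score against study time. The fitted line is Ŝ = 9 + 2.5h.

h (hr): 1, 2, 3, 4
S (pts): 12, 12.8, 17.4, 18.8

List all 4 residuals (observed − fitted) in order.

h=1: Ŝ = 9 + 2.5·1 = 11.5; r = 12 − 11.5 = 0.5
h=2: Ŝ = 9 + 2.5·2 = 14; r = 12.8 − 14 = -1.2
h=3: Ŝ = 9 + 2.5·3 = 16.5; r = 17.4 − 16.5 = 0.9
h=4: Ŝ = 9 + 2.5·4 = 19; r = 18.8 − 19 = -0.2

0.5, -1.2, 0.9, -0.2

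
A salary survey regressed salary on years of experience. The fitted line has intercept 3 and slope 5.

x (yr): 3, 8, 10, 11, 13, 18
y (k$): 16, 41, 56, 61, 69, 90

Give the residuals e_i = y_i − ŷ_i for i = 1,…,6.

x=3: ŷ = 3 + 5·3 = 18; e = 16 − 18 = -2
x=8: ŷ = 3 + 5·8 = 43; e = 41 − 43 = -2
x=10: ŷ = 3 + 5·10 = 53; e = 56 − 53 = 3
x=11: ŷ = 3 + 5·11 = 58; e = 61 − 58 = 3
x=13: ŷ = 3 + 5·13 = 68; e = 69 − 68 = 1
x=18: ŷ = 3 + 5·18 = 93; e = 90 − 93 = -3

-2, -2, 3, 3, 1, -3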